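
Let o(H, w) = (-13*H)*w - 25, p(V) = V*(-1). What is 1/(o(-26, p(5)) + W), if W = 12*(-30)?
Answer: -1/2075 ≈ -0.00048193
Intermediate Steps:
W = -360
p(V) = -V
o(H, w) = -25 - 13*H*w (o(H, w) = -13*H*w - 25 = -25 - 13*H*w)
1/(o(-26, p(5)) + W) = 1/((-25 - 13*(-26)*(-1*5)) - 360) = 1/((-25 - 13*(-26)*(-5)) - 360) = 1/((-25 - 1690) - 360) = 1/(-1715 - 360) = 1/(-2075) = -1/2075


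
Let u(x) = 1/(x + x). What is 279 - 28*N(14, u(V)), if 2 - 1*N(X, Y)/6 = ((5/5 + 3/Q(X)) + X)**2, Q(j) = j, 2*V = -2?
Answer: 271815/7 ≈ 38831.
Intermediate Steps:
V = -1 (V = (1/2)*(-2) = -1)
u(x) = 1/(2*x)
N(X, Y) = 12 - 6*(1 + X + 3/X)**2 (N(X, Y) = 12 - 6*((5/5 + 3/X) + X)**2 = 12 - 6*((5*(1/5) + 3/X) + X)**2 = 12 - 6*((1 + 3/X) + X)**2 = 12 - 6*(1 + X + 3/X)**2)
279 - 28*N(14, u(V)) = 279 - 28*(12 - 6*(3 + 14 + 14**2)**2/14**2) = 279 - 28*(12 - 6*1/196*(3 + 14 + 196)**2) = 279 - 28*(12 - 6*1/196*213**2) = 279 - 28*(12 - 6*1/196*45369) = 279 - 28*(12 - 136107/98) = 279 - 28*(-134931/98) = 279 + 269862/7 = 271815/7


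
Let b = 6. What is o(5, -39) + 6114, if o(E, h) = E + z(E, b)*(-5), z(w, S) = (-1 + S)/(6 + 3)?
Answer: 55046/9 ≈ 6116.2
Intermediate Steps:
z(w, S) = -⅑ + S/9 (z(w, S) = (-1 + S)/9 = (-1 + S)*(⅑) = -⅑ + S/9)
o(E, h) = -25/9 + E (o(E, h) = E + (-⅑ + (⅑)*6)*(-5) = E + (-⅑ + ⅔)*(-5) = E + (5/9)*(-5) = E - 25/9 = -25/9 + E)
o(5, -39) + 6114 = (-25/9 + 5) + 6114 = 20/9 + 6114 = 55046/9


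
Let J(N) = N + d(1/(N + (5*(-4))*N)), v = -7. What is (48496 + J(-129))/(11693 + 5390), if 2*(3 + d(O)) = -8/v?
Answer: 338552/119581 ≈ 2.8312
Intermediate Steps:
d(O) = -17/7 (d(O) = -3 + (-8/(-7))/2 = -3 + (-8*(-1/7))/2 = -3 + (1/2)*(8/7) = -3 + 4/7 = -17/7)
J(N) = -17/7 + N (J(N) = N - 17/7 = -17/7 + N)
(48496 + J(-129))/(11693 + 5390) = (48496 + (-17/7 - 129))/(11693 + 5390) = (48496 - 920/7)/17083 = (338552/7)*(1/17083) = 338552/119581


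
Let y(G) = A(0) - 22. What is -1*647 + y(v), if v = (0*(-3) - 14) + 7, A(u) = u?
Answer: -669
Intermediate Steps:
v = -7 (v = (0 - 14) + 7 = -14 + 7 = -7)
y(G) = -22 (y(G) = 0 - 22 = -22)
-1*647 + y(v) = -1*647 - 22 = -647 - 22 = -669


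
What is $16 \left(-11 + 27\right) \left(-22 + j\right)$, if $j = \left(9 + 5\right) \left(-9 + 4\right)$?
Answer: $-23552$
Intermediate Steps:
$j = -70$ ($j = 14 \left(-5\right) = -70$)
$16 \left(-11 + 27\right) \left(-22 + j\right) = 16 \left(-11 + 27\right) \left(-22 - 70\right) = 16 \cdot 16 \left(-92\right) = 16 \left(-1472\right) = -23552$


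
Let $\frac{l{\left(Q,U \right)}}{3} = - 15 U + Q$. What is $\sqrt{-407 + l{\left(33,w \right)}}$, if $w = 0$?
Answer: $2 i \sqrt{77} \approx 17.55 i$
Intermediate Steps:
$l{\left(Q,U \right)} = - 45 U + 3 Q$ ($l{\left(Q,U \right)} = 3 \left(- 15 U + Q\right) = 3 \left(Q - 15 U\right) = - 45 U + 3 Q$)
$\sqrt{-407 + l{\left(33,w \right)}} = \sqrt{-407 + \left(\left(-45\right) 0 + 3 \cdot 33\right)} = \sqrt{-407 + \left(0 + 99\right)} = \sqrt{-407 + 99} = \sqrt{-308} = 2 i \sqrt{77}$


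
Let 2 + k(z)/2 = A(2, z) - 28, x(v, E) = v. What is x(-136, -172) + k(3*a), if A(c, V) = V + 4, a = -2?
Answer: -200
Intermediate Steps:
A(c, V) = 4 + V
k(z) = -52 + 2*z (k(z) = -4 + 2*((4 + z) - 28) = -4 + 2*(-24 + z) = -4 + (-48 + 2*z) = -52 + 2*z)
x(-136, -172) + k(3*a) = -136 + (-52 + 2*(3*(-2))) = -136 + (-52 + 2*(-6)) = -136 + (-52 - 12) = -136 - 64 = -200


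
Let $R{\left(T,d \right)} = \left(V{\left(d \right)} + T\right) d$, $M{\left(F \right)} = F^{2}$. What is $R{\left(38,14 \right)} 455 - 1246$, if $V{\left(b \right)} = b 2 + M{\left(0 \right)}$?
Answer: $419174$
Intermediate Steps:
$V{\left(b \right)} = 2 b$ ($V{\left(b \right)} = b 2 + 0^{2} = 2 b + 0 = 2 b$)
$R{\left(T,d \right)} = d \left(T + 2 d\right)$ ($R{\left(T,d \right)} = \left(2 d + T\right) d = \left(T + 2 d\right) d = d \left(T + 2 d\right)$)
$R{\left(38,14 \right)} 455 - 1246 = 14 \left(38 + 2 \cdot 14\right) 455 - 1246 = 14 \left(38 + 28\right) 455 - 1246 = 14 \cdot 66 \cdot 455 - 1246 = 924 \cdot 455 - 1246 = 420420 - 1246 = 419174$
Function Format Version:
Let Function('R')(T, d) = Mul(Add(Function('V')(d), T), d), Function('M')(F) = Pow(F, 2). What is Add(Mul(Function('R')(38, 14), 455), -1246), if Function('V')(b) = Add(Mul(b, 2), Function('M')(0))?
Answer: 419174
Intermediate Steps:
Function('V')(b) = Mul(2, b) (Function('V')(b) = Add(Mul(b, 2), Pow(0, 2)) = Add(Mul(2, b), 0) = Mul(2, b))
Function('R')(T, d) = Mul(d, Add(T, Mul(2, d))) (Function('R')(T, d) = Mul(Add(Mul(2, d), T), d) = Mul(Add(T, Mul(2, d)), d) = Mul(d, Add(T, Mul(2, d))))
Add(Mul(Function('R')(38, 14), 455), -1246) = Add(Mul(Mul(14, Add(38, Mul(2, 14))), 455), -1246) = Add(Mul(Mul(14, Add(38, 28)), 455), -1246) = Add(Mul(Mul(14, 66), 455), -1246) = Add(Mul(924, 455), -1246) = Add(420420, -1246) = 419174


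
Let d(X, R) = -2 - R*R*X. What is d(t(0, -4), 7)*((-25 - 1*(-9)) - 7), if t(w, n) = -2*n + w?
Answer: 9062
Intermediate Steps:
t(w, n) = w - 2*n
d(X, R) = -2 - X*R² (d(X, R) = -2 - R²*X = -2 - X*R²)
d(t(0, -4), 7)*((-25 - 1*(-9)) - 7) = (-2 - 1*(0 - 2*(-4))*7²)*((-25 - 1*(-9)) - 7) = (-2 - 1*(0 + 8)*49)*((-25 + 9) - 7) = (-2 - 1*8*49)*(-16 - 7) = (-2 - 392)*(-23) = -394*(-23) = 9062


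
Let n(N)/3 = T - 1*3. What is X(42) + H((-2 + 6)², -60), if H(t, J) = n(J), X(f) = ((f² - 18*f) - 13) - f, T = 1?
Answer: 947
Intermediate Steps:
X(f) = -13 + f² - 19*f (X(f) = (-13 + f² - 18*f) - f = -13 + f² - 19*f)
n(N) = -6 (n(N) = 3*(1 - 1*3) = 3*(1 - 3) = 3*(-2) = -6)
H(t, J) = -6
X(42) + H((-2 + 6)², -60) = (-13 + 42² - 19*42) - 6 = (-13 + 1764 - 798) - 6 = 953 - 6 = 947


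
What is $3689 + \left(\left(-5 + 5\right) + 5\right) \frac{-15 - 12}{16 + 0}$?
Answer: $\frac{58889}{16} \approx 3680.6$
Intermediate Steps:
$3689 + \left(\left(-5 + 5\right) + 5\right) \frac{-15 - 12}{16 + 0} = 3689 + \left(0 + 5\right) \left(- \frac{27}{16}\right) = 3689 + 5 \left(\left(-27\right) \frac{1}{16}\right) = 3689 + 5 \left(- \frac{27}{16}\right) = 3689 - \frac{135}{16} = \frac{58889}{16}$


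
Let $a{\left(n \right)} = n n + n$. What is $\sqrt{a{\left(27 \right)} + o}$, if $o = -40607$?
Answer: $i \sqrt{39851} \approx 199.63 i$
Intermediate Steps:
$a{\left(n \right)} = n + n^{2}$ ($a{\left(n \right)} = n^{2} + n = n + n^{2}$)
$\sqrt{a{\left(27 \right)} + o} = \sqrt{27 \left(1 + 27\right) - 40607} = \sqrt{27 \cdot 28 - 40607} = \sqrt{756 - 40607} = \sqrt{-39851} = i \sqrt{39851}$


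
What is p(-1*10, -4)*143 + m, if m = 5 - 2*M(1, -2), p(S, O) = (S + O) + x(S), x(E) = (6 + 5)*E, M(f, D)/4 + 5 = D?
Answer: -17671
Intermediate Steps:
M(f, D) = -20 + 4*D
x(E) = 11*E
p(S, O) = O + 12*S (p(S, O) = (S + O) + 11*S = (O + S) + 11*S = O + 12*S)
m = 61 (m = 5 - 2*(-20 + 4*(-2)) = 5 - 2*(-20 - 8) = 5 - 2*(-28) = 5 + 56 = 61)
p(-1*10, -4)*143 + m = (-4 + 12*(-1*10))*143 + 61 = (-4 + 12*(-10))*143 + 61 = (-4 - 120)*143 + 61 = -124*143 + 61 = -17732 + 61 = -17671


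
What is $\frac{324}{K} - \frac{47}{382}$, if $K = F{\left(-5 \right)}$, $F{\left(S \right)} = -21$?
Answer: $- \frac{41585}{2674} \approx -15.552$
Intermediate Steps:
$K = -21$
$\frac{324}{K} - \frac{47}{382} = \frac{324}{-21} - \frac{47}{382} = 324 \left(- \frac{1}{21}\right) - \frac{47}{382} = - \frac{108}{7} - \frac{47}{382} = - \frac{41585}{2674}$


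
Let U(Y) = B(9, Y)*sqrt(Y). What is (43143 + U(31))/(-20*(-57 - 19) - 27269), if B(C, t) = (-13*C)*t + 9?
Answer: -14381/8583 + 402*sqrt(31)/2861 ≈ -0.89319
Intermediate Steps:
B(C, t) = 9 - 13*C*t (B(C, t) = -13*C*t + 9 = 9 - 13*C*t)
U(Y) = sqrt(Y)*(9 - 117*Y) (U(Y) = (9 - 13*9*Y)*sqrt(Y) = (9 - 117*Y)*sqrt(Y) = sqrt(Y)*(9 - 117*Y))
(43143 + U(31))/(-20*(-57 - 19) - 27269) = (43143 + sqrt(31)*(9 - 117*31))/(-20*(-57 - 19) - 27269) = (43143 + sqrt(31)*(9 - 3627))/(-20*(-76) - 27269) = (43143 + sqrt(31)*(-3618))/(1520 - 27269) = (43143 - 3618*sqrt(31))/(-25749) = (43143 - 3618*sqrt(31))*(-1/25749) = -14381/8583 + 402*sqrt(31)/2861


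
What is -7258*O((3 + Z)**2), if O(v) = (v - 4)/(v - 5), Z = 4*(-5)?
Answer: -1034265/142 ≈ -7283.6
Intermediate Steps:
Z = -20
O(v) = (-4 + v)/(-5 + v)
-7258*O((3 + Z)**2) = -7258*(-4 + (3 - 20)**2)/(-5 + (3 - 20)**2) = -7258*(-4 + (-17)**2)/(-5 + (-17)**2) = -7258*(-4 + 289)/(-5 + 289) = -7258*285/284 = -1034265/142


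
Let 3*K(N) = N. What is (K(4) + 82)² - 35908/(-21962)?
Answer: 686474086/98829 ≈ 6946.1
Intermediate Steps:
K(N) = N/3
(K(4) + 82)² - 35908/(-21962) = ((⅓)*4 + 82)² - 35908/(-21962) = (4/3 + 82)² - 35908*(-1)/21962 = (250/3)² - 1*(-17954/10981) = 62500/9 + 17954/10981 = 686474086/98829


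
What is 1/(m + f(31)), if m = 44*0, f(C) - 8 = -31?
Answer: -1/23 ≈ -0.043478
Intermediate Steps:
f(C) = -23 (f(C) = 8 - 31 = -23)
m = 0
1/(m + f(31)) = 1/(0 - 23) = 1/(-23) = -1/23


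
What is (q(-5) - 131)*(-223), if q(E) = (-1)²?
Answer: 28990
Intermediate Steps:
q(E) = 1
(q(-5) - 131)*(-223) = (1 - 131)*(-223) = -130*(-223) = 28990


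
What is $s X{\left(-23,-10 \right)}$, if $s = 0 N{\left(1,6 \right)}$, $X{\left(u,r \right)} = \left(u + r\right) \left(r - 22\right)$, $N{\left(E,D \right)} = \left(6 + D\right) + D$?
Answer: $0$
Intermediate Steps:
$N{\left(E,D \right)} = 6 + 2 D$
$X{\left(u,r \right)} = \left(-22 + r\right) \left(r + u\right)$ ($X{\left(u,r \right)} = \left(r + u\right) \left(-22 + r\right) = \left(-22 + r\right) \left(r + u\right)$)
$s = 0$ ($s = 0 \left(6 + 2 \cdot 6\right) = 0 \left(6 + 12\right) = 0 \cdot 18 = 0$)
$s X{\left(-23,-10 \right)} = 0 \left(\left(-10\right)^{2} - -220 - -506 - -230\right) = 0 \left(100 + 220 + 506 + 230\right) = 0 \cdot 1056 = 0$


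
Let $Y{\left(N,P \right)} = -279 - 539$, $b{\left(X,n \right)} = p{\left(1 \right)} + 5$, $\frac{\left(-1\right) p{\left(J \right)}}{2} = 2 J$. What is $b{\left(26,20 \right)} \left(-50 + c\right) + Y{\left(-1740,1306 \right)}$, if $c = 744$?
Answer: $-124$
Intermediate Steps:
$p{\left(J \right)} = - 4 J$ ($p{\left(J \right)} = - 2 \cdot 2 J = - 4 J$)
$b{\left(X,n \right)} = 1$ ($b{\left(X,n \right)} = \left(-4\right) 1 + 5 = -4 + 5 = 1$)
$Y{\left(N,P \right)} = -818$
$b{\left(26,20 \right)} \left(-50 + c\right) + Y{\left(-1740,1306 \right)} = 1 \left(-50 + 744\right) - 818 = 1 \cdot 694 - 818 = 694 - 818 = -124$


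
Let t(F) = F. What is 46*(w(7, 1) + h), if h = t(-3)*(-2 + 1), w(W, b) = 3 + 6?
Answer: 552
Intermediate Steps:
w(W, b) = 9
h = 3 (h = -3*(-2 + 1) = -3*(-1) = 3)
46*(w(7, 1) + h) = 46*(9 + 3) = 46*12 = 552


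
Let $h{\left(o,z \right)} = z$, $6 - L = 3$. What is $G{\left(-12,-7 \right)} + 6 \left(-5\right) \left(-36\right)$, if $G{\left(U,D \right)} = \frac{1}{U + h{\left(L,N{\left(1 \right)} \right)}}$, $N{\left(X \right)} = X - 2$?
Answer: $\frac{14039}{13} \approx 1079.9$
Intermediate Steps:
$N{\left(X \right)} = -2 + X$ ($N{\left(X \right)} = X - 2 = -2 + X$)
$L = 3$ ($L = 6 - 3 = 3$)
$G{\left(U,D \right)} = \frac{1}{-1 + U}$ ($G{\left(U,D \right)} = \frac{1}{U + \left(-2 + 1\right)} = \frac{1}{U - 1} = \frac{1}{-1 + U}$)
$G{\left(-12,-7 \right)} + 6 \left(-5\right) \left(-36\right) = \frac{1}{-1 - 12} + 6 \left(-5\right) \left(-36\right) = \frac{1}{-13} - -1080 = - \frac{1}{13} + 1080 = \frac{14039}{13}$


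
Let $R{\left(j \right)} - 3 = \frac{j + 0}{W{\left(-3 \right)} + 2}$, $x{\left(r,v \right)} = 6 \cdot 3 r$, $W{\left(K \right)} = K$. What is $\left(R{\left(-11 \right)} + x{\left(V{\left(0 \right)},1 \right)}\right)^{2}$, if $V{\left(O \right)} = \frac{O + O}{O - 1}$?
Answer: $196$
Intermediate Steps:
$V{\left(O \right)} = \frac{2 O}{-1 + O}$
$x{\left(r,v \right)} = 18 r$
$R{\left(j \right)} = 3 - j$ ($R{\left(j \right)} = 3 + \frac{j + 0}{-3 + 2} = 3 + \frac{j}{-1} = 3 + j \left(-1\right) = 3 - j$)
$\left(R{\left(-11 \right)} + x{\left(V{\left(0 \right)},1 \right)}\right)^{2} = \left(\left(3 - -11\right) + 18 \cdot 2 \cdot 0 \frac{1}{-1 + 0}\right)^{2} = \left(\left(3 + 11\right) + 18 \cdot 2 \cdot 0 \frac{1}{-1}\right)^{2} = \left(14 + 18 \cdot 2 \cdot 0 \left(-1\right)\right)^{2} = \left(14 + 18 \cdot 0\right)^{2} = \left(14 + 0\right)^{2} = 14^{2} = 196$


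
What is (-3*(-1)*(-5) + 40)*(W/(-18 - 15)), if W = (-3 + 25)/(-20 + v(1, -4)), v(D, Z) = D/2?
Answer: 100/117 ≈ 0.85470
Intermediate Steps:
v(D, Z) = D/2 (v(D, Z) = D*(½) = D/2)
W = -44/39 (W = (-3 + 25)/(-20 + (½)*1) = 22/(-20 + ½) = 22/(-39/2) = 22*(-2/39) = -44/39 ≈ -1.1282)
(-3*(-1)*(-5) + 40)*(W/(-18 - 15)) = (-3*(-1)*(-5) + 40)*(-44/(39*(-18 - 15))) = (3*(-5) + 40)*(-44/39/(-33)) = (-15 + 40)*(-44/39*(-1/33)) = 25*(4/117) = 100/117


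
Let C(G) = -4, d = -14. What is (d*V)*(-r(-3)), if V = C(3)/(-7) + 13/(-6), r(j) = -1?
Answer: 67/3 ≈ 22.333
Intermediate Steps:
V = -67/42 (V = -4/(-7) + 13/(-6) = -4*(-⅐) + 13*(-⅙) = 4/7 - 13/6 = -67/42 ≈ -1.5952)
(d*V)*(-r(-3)) = (-14*(-67/42))*(-1*(-1)) = (67/3)*1 = 67/3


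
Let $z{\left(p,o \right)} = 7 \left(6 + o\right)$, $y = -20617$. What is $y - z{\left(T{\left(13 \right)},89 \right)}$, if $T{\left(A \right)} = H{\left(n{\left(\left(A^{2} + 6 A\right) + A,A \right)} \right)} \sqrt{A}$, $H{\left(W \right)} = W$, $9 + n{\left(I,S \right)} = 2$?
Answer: $-21282$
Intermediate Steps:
$n{\left(I,S \right)} = -7$ ($n{\left(I,S \right)} = -9 + 2 = -7$)
$T{\left(A \right)} = - 7 \sqrt{A}$
$z{\left(p,o \right)} = 42 + 7 o$
$y - z{\left(T{\left(13 \right)},89 \right)} = -20617 - \left(42 + 7 \cdot 89\right) = -20617 - \left(42 + 623\right) = -20617 - 665 = -21282$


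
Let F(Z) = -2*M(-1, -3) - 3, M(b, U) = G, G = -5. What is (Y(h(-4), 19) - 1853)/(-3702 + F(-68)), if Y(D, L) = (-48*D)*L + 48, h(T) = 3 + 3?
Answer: 7277/3695 ≈ 1.9694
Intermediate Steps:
h(T) = 6
Y(D, L) = 48 - 48*D*L (Y(D, L) = -48*D*L + 48 = 48 - 48*D*L)
M(b, U) = -5
F(Z) = 7 (F(Z) = -2*(-5) - 3 = 10 - 3 = 7)
(Y(h(-4), 19) - 1853)/(-3702 + F(-68)) = ((48 - 48*6*19) - 1853)/(-3702 + 7) = ((48 - 5472) - 1853)/(-3695) = (-5424 - 1853)*(-1/3695) = -7277*(-1/3695) = 7277/3695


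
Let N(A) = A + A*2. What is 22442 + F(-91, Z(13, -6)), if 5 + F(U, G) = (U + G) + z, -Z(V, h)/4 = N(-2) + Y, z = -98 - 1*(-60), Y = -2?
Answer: 22340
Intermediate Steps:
N(A) = 3*A (N(A) = A + 2*A = 3*A)
z = -38 (z = -98 + 60 = -38)
Z(V, h) = 32 (Z(V, h) = -4*(3*(-2) - 2) = -4*(-6 - 2) = -4*(-8) = 32)
F(U, G) = -43 + G + U (F(U, G) = -5 + ((U + G) - 38) = -5 + ((G + U) - 38) = -5 + (-38 + G + U) = -43 + G + U)
22442 + F(-91, Z(13, -6)) = 22442 + (-43 + 32 - 91) = 22442 - 102 = 22340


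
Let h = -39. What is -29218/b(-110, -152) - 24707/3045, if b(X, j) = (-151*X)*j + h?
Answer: -62290251803/7687891155 ≈ -8.1024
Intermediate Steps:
b(X, j) = -39 - 151*X*j (b(X, j) = (-151*X)*j - 39 = -151*X*j - 39 = -39 - 151*X*j)
-29218/b(-110, -152) - 24707/3045 = -29218/(-39 - 151*(-110)*(-152)) - 24707/3045 = -29218/(-39 - 2524720) - 24707*1/3045 = -29218/(-2524759) - 24707/3045 = -29218*(-1/2524759) - 24707/3045 = 29218/2524759 - 24707/3045 = -62290251803/7687891155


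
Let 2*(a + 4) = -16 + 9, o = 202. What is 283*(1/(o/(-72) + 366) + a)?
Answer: -55482999/26150 ≈ -2121.7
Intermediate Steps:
a = -15/2 (a = -4 + (-16 + 9)/2 = -4 + (1/2)*(-7) = -4 - 7/2 = -15/2 ≈ -7.5000)
283*(1/(o/(-72) + 366) + a) = 283*(1/(202/(-72) + 366) - 15/2) = 283*(1/(202*(-1/72) + 366) - 15/2) = 283*(1/(-101/36 + 366) - 15/2) = 283*(1/(13075/36) - 15/2) = 283*(36/13075 - 15/2) = 283*(-196053/26150) = -55482999/26150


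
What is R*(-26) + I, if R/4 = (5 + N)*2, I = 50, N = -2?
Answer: -574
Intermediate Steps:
R = 24 (R = 4*((5 - 2)*2) = 4*(3*2) = 4*6 = 24)
R*(-26) + I = 24*(-26) + 50 = -624 + 50 = -574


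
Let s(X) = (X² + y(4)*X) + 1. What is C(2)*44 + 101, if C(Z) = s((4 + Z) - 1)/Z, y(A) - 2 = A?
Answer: 1333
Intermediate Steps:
y(A) = 2 + A
s(X) = 1 + X² + 6*X (s(X) = (X² + (2 + 4)*X) + 1 = (X² + 6*X) + 1 = 1 + X² + 6*X)
C(Z) = (19 + (3 + Z)² + 6*Z)/Z (C(Z) = (1 + ((4 + Z) - 1)² + 6*((4 + Z) - 1))/Z = (1 + (3 + Z)² + 6*(3 + Z))/Z = (1 + (3 + Z)² + (18 + 6*Z))/Z = (19 + (3 + Z)² + 6*Z)/Z)
C(2)*44 + 101 = (12 + 2 + 28/2)*44 + 101 = (12 + 2 + 28*(½))*44 + 101 = (12 + 2 + 14)*44 + 101 = 28*44 + 101 = 1232 + 101 = 1333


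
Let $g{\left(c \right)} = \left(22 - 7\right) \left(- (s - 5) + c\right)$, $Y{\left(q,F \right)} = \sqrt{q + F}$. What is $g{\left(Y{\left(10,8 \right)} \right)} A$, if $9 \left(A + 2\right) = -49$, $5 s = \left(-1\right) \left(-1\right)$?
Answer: $-536 - 335 \sqrt{2} \approx -1009.8$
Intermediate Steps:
$Y{\left(q,F \right)} = \sqrt{F + q}$
$s = \frac{1}{5}$ ($s = \frac{\left(-1\right) \left(-1\right)}{5} = \frac{1}{5} \cdot 1 = \frac{1}{5} \approx 0.2$)
$A = - \frac{67}{9}$ ($A = -2 + \frac{1}{9} \left(-49\right) = -2 - \frac{49}{9} = - \frac{67}{9} \approx -7.4444$)
$g{\left(c \right)} = 72 + 15 c$ ($g{\left(c \right)} = \left(22 - 7\right) \left(- (\frac{1}{5} - 5) + c\right) = 15 \left(\left(-1\right) \left(- \frac{24}{5}\right) + c\right) = 15 \left(\frac{24}{5} + c\right) = 72 + 15 c$)
$g{\left(Y{\left(10,8 \right)} \right)} A = \left(72 + 15 \sqrt{8 + 10}\right) \left(- \frac{67}{9}\right) = \left(72 + 15 \sqrt{18}\right) \left(- \frac{67}{9}\right) = \left(72 + 15 \cdot 3 \sqrt{2}\right) \left(- \frac{67}{9}\right) = \left(72 + 45 \sqrt{2}\right) \left(- \frac{67}{9}\right) = -536 - 335 \sqrt{2}$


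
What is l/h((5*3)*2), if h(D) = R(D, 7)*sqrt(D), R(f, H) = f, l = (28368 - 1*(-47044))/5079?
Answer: 18853*sqrt(30)/1142775 ≈ 0.090361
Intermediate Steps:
l = 75412/5079 (l = (28368 + 47044)*(1/5079) = 75412*(1/5079) = 75412/5079 ≈ 14.848)
h(D) = D**(3/2) (h(D) = D*sqrt(D) = D**(3/2))
l/h((5*3)*2) = 75412/(5079*(((5*3)*2)**(3/2))) = 75412/(5079*((15*2)**(3/2))) = 75412/(5079*(30**(3/2))) = 75412/(5079*((30*sqrt(30)))) = 75412*(sqrt(30)/900)/5079 = 18853*sqrt(30)/1142775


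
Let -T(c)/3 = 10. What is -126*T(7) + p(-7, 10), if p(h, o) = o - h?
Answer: 3797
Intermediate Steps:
T(c) = -30 (T(c) = -3*10 = -30)
-126*T(7) + p(-7, 10) = -126*(-30) + (10 - 1*(-7)) = 3780 + (10 + 7) = 3780 + 17 = 3797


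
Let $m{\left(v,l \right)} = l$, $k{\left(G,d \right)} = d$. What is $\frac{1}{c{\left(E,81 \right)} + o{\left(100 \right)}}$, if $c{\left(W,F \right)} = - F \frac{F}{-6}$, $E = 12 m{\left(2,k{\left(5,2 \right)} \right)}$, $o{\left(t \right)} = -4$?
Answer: $\frac{2}{2179} \approx 0.00091785$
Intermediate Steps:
$E = 24$ ($E = 12 \cdot 2 = 24$)
$c{\left(W,F \right)} = \frac{F^{2}}{6}$ ($c{\left(W,F \right)} = - F F \left(- \frac{1}{6}\right) = - F \left(- \frac{F}{6}\right) = \frac{F^{2}}{6}$)
$\frac{1}{c{\left(E,81 \right)} + o{\left(100 \right)}} = \frac{1}{\frac{81^{2}}{6} - 4} = \frac{1}{\frac{1}{6} \cdot 6561 - 4} = \frac{1}{\frac{2187}{2} - 4} = \frac{1}{\frac{2179}{2}} = \frac{2}{2179}$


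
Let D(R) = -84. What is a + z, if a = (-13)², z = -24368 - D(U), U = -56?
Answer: -24115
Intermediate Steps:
z = -24284 (z = -24368 - 1*(-84) = -24368 + 84 = -24284)
a = 169
a + z = 169 - 24284 = -24115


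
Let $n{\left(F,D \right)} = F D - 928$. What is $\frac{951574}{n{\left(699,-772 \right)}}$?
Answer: $- \frac{475787}{270278} \approx -1.7604$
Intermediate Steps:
$n{\left(F,D \right)} = -928 + D F$ ($n{\left(F,D \right)} = D F - 928 = -928 + D F$)
$\frac{951574}{n{\left(699,-772 \right)}} = \frac{951574}{-928 - 539628} = \frac{951574}{-540556} = 951574 \left(- \frac{1}{540556}\right) = - \frac{475787}{270278}$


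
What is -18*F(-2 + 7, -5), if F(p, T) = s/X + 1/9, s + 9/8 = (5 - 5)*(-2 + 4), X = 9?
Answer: 1/4 ≈ 0.25000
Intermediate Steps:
s = -9/8 (s = -9/8 + (5 - 5)*(-2 + 4) = -9/8 + 0*2 = -9/8 + 0 = -9/8 ≈ -1.1250)
F(p, T) = -1/72 (F(p, T) = -9/8/9 + 1/9 = -9/8*1/9 + 1*(1/9) = -1/8 + 1/9 = -1/72)
-18*F(-2 + 7, -5) = -18*(-1/72) = 1/4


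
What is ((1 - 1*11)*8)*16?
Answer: -1280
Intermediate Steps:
((1 - 1*11)*8)*16 = ((1 - 11)*8)*16 = -10*8*16 = -80*16 = -1280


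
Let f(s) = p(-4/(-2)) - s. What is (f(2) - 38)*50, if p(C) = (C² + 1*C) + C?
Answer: -1600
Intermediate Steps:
p(C) = C² + 2*C (p(C) = (C² + C) + C = (C + C²) + C = C² + 2*C)
f(s) = 8 - s (f(s) = (-4/(-2))*(2 - 4/(-2)) - s = (-4*(-½))*(2 - 4*(-½)) - s = 2*(2 + 2) - s = 2*4 - s = 8 - s)
(f(2) - 38)*50 = ((8 - 1*2) - 38)*50 = ((8 - 2) - 38)*50 = (6 - 38)*50 = -32*50 = -1600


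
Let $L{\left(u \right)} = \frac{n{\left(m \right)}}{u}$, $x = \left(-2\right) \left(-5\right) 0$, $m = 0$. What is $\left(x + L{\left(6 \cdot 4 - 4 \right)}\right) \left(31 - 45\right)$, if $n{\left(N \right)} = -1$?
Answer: $\frac{7}{10} \approx 0.7$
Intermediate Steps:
$x = 0$ ($x = 10 \cdot 0 = 0$)
$L{\left(u \right)} = - \frac{1}{u}$
$\left(x + L{\left(6 \cdot 4 - 4 \right)}\right) \left(31 - 45\right) = \left(0 - \frac{1}{6 \cdot 4 - 4}\right) \left(31 - 45\right) = \left(0 - \frac{1}{24 - 4}\right) \left(-14\right) = \left(0 - \frac{1}{20}\right) \left(-14\right) = \left(- \frac{1}{20}\right) \left(-14\right) = \frac{7}{10}$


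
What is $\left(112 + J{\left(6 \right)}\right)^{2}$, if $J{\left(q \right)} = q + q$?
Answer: $15376$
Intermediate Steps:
$J{\left(q \right)} = 2 q$
$\left(112 + J{\left(6 \right)}\right)^{2} = \left(112 + 2 \cdot 6\right)^{2} = \left(112 + 12\right)^{2} = 124^{2} = 15376$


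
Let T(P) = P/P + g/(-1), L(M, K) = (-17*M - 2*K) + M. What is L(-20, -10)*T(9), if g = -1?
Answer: 680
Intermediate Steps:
L(M, K) = -16*M - 2*K
T(P) = 2 (T(P) = P/P - 1/(-1) = 1 - 1*(-1) = 1 + 1 = 2)
L(-20, -10)*T(9) = (-16*(-20) - 2*(-10))*2 = (320 + 20)*2 = 340*2 = 680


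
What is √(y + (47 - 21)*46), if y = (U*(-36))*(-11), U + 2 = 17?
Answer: 4*√446 ≈ 84.475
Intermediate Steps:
U = 15 (U = -2 + 17 = 15)
y = 5940 (y = (15*(-36))*(-11) = -540*(-11) = 5940)
√(y + (47 - 21)*46) = √(5940 + (47 - 21)*46) = √(5940 + 26*46) = √(5940 + 1196) = √7136 = 4*√446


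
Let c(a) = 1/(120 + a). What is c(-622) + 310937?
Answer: 156090373/502 ≈ 3.1094e+5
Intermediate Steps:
c(-622) + 310937 = 1/(120 - 622) + 310937 = 1/(-502) + 310937 = -1/502 + 310937 = 156090373/502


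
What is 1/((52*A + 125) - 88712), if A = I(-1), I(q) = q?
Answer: -1/88639 ≈ -1.1282e-5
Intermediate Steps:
A = -1
1/((52*A + 125) - 88712) = 1/((52*(-1) + 125) - 88712) = 1/((-52 + 125) - 88712) = 1/(73 - 88712) = 1/(-88639) = -1/88639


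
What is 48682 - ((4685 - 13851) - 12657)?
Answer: 70505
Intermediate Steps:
48682 - ((4685 - 13851) - 12657) = 48682 - (-9166 - 12657) = 48682 - 1*(-21823) = 48682 + 21823 = 70505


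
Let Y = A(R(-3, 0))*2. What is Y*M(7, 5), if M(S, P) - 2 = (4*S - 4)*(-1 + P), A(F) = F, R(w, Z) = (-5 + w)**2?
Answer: 12544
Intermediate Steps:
M(S, P) = 2 + (-1 + P)*(-4 + 4*S) (M(S, P) = 2 + (4*S - 4)*(-1 + P) = 2 + (-4 + 4*S)*(-1 + P) = 2 + (-1 + P)*(-4 + 4*S))
Y = 128 (Y = (-5 - 3)**2*2 = (-8)**2*2 = 64*2 = 128)
Y*M(7, 5) = 128*(6 - 4*5 - 4*7 + 4*5*7) = 128*(6 - 20 - 28 + 140) = 128*98 = 12544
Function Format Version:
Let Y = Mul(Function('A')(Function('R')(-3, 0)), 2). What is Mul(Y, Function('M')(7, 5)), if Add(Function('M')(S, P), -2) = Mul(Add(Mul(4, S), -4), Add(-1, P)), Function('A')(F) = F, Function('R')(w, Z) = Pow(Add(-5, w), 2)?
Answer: 12544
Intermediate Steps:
Function('M')(S, P) = Add(2, Mul(Add(-1, P), Add(-4, Mul(4, S)))) (Function('M')(S, P) = Add(2, Mul(Add(Mul(4, S), -4), Add(-1, P))) = Add(2, Mul(Add(-4, Mul(4, S)), Add(-1, P))) = Add(2, Mul(Add(-1, P), Add(-4, Mul(4, S)))))
Y = 128 (Y = Mul(Pow(Add(-5, -3), 2), 2) = Mul(Pow(-8, 2), 2) = Mul(64, 2) = 128)
Mul(Y, Function('M')(7, 5)) = Mul(128, Add(6, Mul(-4, 5), Mul(-4, 7), Mul(4, 5, 7))) = Mul(128, Add(6, -20, -28, 140)) = Mul(128, 98) = 12544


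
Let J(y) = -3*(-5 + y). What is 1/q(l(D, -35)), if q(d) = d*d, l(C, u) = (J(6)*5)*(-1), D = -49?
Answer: 1/225 ≈ 0.0044444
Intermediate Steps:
J(y) = 15 - 3*y
l(C, u) = 15 (l(C, u) = ((15 - 3*6)*5)*(-1) = ((15 - 18)*5)*(-1) = -3*5*(-1) = -15*(-1) = 15)
q(d) = d²
1/q(l(D, -35)) = 1/(15²) = 1/225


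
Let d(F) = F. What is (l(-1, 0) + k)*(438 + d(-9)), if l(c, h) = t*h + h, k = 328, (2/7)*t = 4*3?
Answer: 140712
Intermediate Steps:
t = 42 (t = 7*(4*3)/2 = (7/2)*12 = 42)
l(c, h) = 43*h (l(c, h) = 42*h + h = 43*h)
(l(-1, 0) + k)*(438 + d(-9)) = (43*0 + 328)*(438 - 9) = (0 + 328)*429 = 328*429 = 140712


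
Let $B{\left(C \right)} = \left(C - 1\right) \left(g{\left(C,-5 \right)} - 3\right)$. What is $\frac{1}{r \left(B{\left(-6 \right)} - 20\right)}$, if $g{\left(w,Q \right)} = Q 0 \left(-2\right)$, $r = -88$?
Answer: $- \frac{1}{88} \approx -0.011364$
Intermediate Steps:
$g{\left(w,Q \right)} = 0$ ($g{\left(w,Q \right)} = 0 \left(-2\right) = 0$)
$B{\left(C \right)} = 3 - 3 C$ ($B{\left(C \right)} = \left(C - 1\right) \left(0 - 3\right) = \left(-1 + C\right) \left(-3\right) = 3 - 3 C$)
$\frac{1}{r \left(B{\left(-6 \right)} - 20\right)} = \frac{1}{\left(-88\right) \left(\left(3 - -18\right) - 20\right)} = \frac{1}{\left(-88\right) \left(\left(3 + 18\right) - 20\right)} = \frac{1}{\left(-88\right) \left(21 - 20\right)} = \frac{1}{\left(-88\right) 1} = \frac{1}{-88} = - \frac{1}{88}$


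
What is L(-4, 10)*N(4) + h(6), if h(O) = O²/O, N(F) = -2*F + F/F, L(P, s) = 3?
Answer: -15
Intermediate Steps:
N(F) = 1 - 2*F (N(F) = -2*F + 1 = 1 - 2*F)
h(O) = O
L(-4, 10)*N(4) + h(6) = 3*(1 - 2*4) + 6 = 3*(1 - 8) + 6 = 3*(-7) + 6 = -21 + 6 = -15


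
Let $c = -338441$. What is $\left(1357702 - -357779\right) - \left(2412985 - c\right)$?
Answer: $-1035945$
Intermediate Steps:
$\left(1357702 - -357779\right) - \left(2412985 - c\right) = \left(1357702 - -357779\right) - \left(2412985 - -338441\right) = \left(1357702 + 357779\right) - \left(2412985 + 338441\right) = 1715481 - 2751426 = -1035945$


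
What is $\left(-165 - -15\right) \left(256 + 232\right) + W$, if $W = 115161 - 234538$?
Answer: $-192577$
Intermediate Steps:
$W = -119377$
$\left(-165 - -15\right) \left(256 + 232\right) + W = \left(-165 - -15\right) \left(256 + 232\right) - 119377 = \left(-165 + 15\right) 488 - 119377 = \left(-150\right) 488 - 119377 = -73200 - 119377 = -192577$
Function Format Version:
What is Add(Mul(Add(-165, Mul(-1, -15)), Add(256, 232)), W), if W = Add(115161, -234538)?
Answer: -192577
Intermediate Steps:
W = -119377
Add(Mul(Add(-165, Mul(-1, -15)), Add(256, 232)), W) = Add(Mul(Add(-165, Mul(-1, -15)), Add(256, 232)), -119377) = Add(Mul(Add(-165, 15), 488), -119377) = Add(Mul(-150, 488), -119377) = Add(-73200, -119377) = -192577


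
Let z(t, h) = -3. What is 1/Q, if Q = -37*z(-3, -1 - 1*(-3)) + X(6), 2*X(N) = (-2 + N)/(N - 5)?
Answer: 1/113 ≈ 0.0088496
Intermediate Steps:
X(N) = (-2 + N)/(2*(-5 + N)) (X(N) = ((-2 + N)/(N - 5))/2 = ((-2 + N)/(-5 + N))/2 = (-2 + N)/(2*(-5 + N)))
Q = 113 (Q = -37*(-3) + (-2 + 6)/(2*(-5 + 6)) = 111 + (½)*4/1 = 111 + (½)*1*4 = 111 + 2 = 113)
1/Q = 1/113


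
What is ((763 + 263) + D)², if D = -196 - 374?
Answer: 207936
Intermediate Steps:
D = -570
((763 + 263) + D)² = ((763 + 263) - 570)² = (1026 - 570)² = 456² = 207936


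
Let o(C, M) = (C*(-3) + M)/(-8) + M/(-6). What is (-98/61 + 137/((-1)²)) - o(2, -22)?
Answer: 46931/366 ≈ 128.23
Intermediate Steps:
o(C, M) = -7*M/24 + 3*C/8 (o(C, M) = (-3*C + M)*(-⅛) + M*(-⅙) = (M - 3*C)*(-⅛) - M/6 = (-M/8 + 3*C/8) - M/6 = -7*M/24 + 3*C/8)
(-98/61 + 137/((-1)²)) - o(2, -22) = (-98/61 + 137/((-1)²)) - (-7/24*(-22) + (3/8)*2) = (-98*1/61 + 137/1) - (77/12 + ¾) = (-98/61 + 137*1) - 1*43/6 = (-98/61 + 137) - 43/6 = 8259/61 - 43/6 = 46931/366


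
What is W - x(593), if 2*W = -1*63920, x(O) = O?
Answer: -32553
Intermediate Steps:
W = -31960 (W = (-1*63920)/2 = (½)*(-63920) = -31960)
W - x(593) = -31960 - 1*593 = -31960 - 593 = -32553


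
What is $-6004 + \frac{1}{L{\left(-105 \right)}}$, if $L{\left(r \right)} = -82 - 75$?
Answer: $- \frac{942629}{157} \approx -6004.0$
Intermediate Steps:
$L{\left(r \right)} = -157$
$-6004 + \frac{1}{L{\left(-105 \right)}} = -6004 + \frac{1}{-157} = -6004 - \frac{1}{157} = - \frac{942629}{157}$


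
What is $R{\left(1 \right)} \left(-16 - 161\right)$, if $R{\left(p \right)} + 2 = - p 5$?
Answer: $1239$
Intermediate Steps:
$R{\left(p \right)} = -2 - 5 p$ ($R{\left(p \right)} = -2 - p 5 = -2 - 5 p$)
$R{\left(1 \right)} \left(-16 - 161\right) = \left(-2 - 5\right) \left(-16 - 161\right) = \left(-7\right) \left(-177\right) = 1239$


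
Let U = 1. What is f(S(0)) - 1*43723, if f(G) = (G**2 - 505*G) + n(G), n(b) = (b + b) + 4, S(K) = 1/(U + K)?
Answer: -44221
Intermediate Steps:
S(K) = 1/(1 + K)
n(b) = 4 + 2*b (n(b) = 2*b + 4 = 4 + 2*b)
f(G) = 4 + G**2 - 503*G (f(G) = (G**2 - 505*G) + (4 + 2*G) = 4 + G**2 - 503*G)
f(S(0)) - 1*43723 = (4 + (1/(1 + 0))**2 - 503/(1 + 0)) - 1*43723 = (4 + (1/1)**2 - 503/1) - 43723 = (4 + 1**2 - 503*1) - 43723 = (4 + 1 - 503) - 43723 = -498 - 43723 = -44221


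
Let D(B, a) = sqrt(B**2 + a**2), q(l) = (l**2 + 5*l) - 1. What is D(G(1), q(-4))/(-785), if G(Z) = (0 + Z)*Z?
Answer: -sqrt(26)/785 ≈ -0.0064956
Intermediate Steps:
G(Z) = Z**2 (G(Z) = Z*Z = Z**2)
q(l) = -1 + l**2 + 5*l
D(G(1), q(-4))/(-785) = sqrt((1**2)**2 + (-1 + (-4)**2 + 5*(-4))**2)/(-785) = sqrt(1**2 + (-1 + 16 - 20)**2)*(-1/785) = sqrt(1 + (-5)**2)*(-1/785) = sqrt(1 + 25)*(-1/785) = sqrt(26)*(-1/785) = -sqrt(26)/785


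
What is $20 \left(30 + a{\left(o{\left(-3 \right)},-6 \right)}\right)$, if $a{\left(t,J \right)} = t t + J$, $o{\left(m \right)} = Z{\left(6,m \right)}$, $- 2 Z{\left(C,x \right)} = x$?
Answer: $525$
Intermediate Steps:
$Z{\left(C,x \right)} = - \frac{x}{2}$
$o{\left(m \right)} = - \frac{m}{2}$
$a{\left(t,J \right)} = J + t^{2}$ ($a{\left(t,J \right)} = t^{2} + J = J + t^{2}$)
$20 \left(30 + a{\left(o{\left(-3 \right)},-6 \right)}\right) = 20 \left(30 - \left(6 - \left(\left(- \frac{1}{2}\right) \left(-3\right)\right)^{2}\right)\right) = 20 \left(30 - \left(6 - \left(\frac{3}{2}\right)^{2}\right)\right) = 20 \left(30 + \left(-6 + \frac{9}{4}\right)\right) = 20 \left(30 - \frac{15}{4}\right) = 20 \cdot \frac{105}{4} = 525$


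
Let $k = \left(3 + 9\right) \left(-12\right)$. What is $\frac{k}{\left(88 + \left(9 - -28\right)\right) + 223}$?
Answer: $- \frac{12}{29} \approx -0.41379$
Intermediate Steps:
$k = -144$ ($k = 12 \left(-12\right) = -144$)
$\frac{k}{\left(88 + \left(9 - -28\right)\right) + 223} = - \frac{144}{\left(88 + \left(9 - -28\right)\right) + 223} = - \frac{144}{\left(88 + \left(9 + 28\right)\right) + 223} = - \frac{144}{\left(88 + 37\right) + 223} = - \frac{144}{125 + 223} = - \frac{144}{348} = \left(-144\right) \frac{1}{348} = - \frac{12}{29}$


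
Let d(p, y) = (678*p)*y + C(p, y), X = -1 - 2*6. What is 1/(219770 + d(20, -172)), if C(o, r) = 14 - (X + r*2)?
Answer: -1/2112179 ≈ -4.7344e-7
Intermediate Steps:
X = -13 (X = -1 - 12 = -13)
C(o, r) = 27 - 2*r (C(o, r) = 14 - (-13 + r*2) = 14 - (-13 + 2*r) = 14 + (13 - 2*r) = 27 - 2*r)
d(p, y) = 27 - 2*y + 678*p*y (d(p, y) = (678*p)*y + (27 - 2*y) = 678*p*y + (27 - 2*y) = 27 - 2*y + 678*p*y)
1/(219770 + d(20, -172)) = 1/(219770 + (27 - 2*(-172) + 678*20*(-172))) = 1/(219770 + (27 + 344 - 2332320)) = 1/(219770 - 2331949) = 1/(-2112179) = -1/2112179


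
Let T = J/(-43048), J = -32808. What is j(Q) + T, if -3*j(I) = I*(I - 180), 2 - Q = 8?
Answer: -1997631/5381 ≈ -371.24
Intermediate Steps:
Q = -6 (Q = 2 - 1*8 = 2 - 8 = -6)
T = 4101/5381 (T = -32808/(-43048) = -32808*(-1/43048) = 4101/5381 ≈ 0.76213)
j(I) = -I*(-180 + I)/3 (j(I) = -I*(I - 180)/3 = -I*(-180 + I)/3)
j(Q) + T = (⅓)*(-6)*(180 - 1*(-6)) + 4101/5381 = (⅓)*(-6)*(180 + 6) + 4101/5381 = (⅓)*(-6)*186 + 4101/5381 = -372 + 4101/5381 = -1997631/5381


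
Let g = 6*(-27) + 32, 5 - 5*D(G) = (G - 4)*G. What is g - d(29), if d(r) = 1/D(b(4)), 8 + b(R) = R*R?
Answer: -3505/27 ≈ -129.81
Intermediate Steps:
b(R) = -8 + R**2 (b(R) = -8 + R*R = -8 + R**2)
D(G) = 1 - G*(-4 + G)/5 (D(G) = 1 - (G - 4)*G/5 = 1 - (-4 + G)*G/5 = 1 - G*(-4 + G)/5)
d(r) = -5/27 (d(r) = 1/(1 - (-8 + 4**2)**2/5 + 4*(-8 + 4**2)/5) = 1/(1 - (-8 + 16)**2/5 + 4*(-8 + 16)/5) = 1/(1 - 1/5*8**2 + (4/5)*8) = 1/(1 - 1/5*64 + 32/5) = 1/(1 - 64/5 + 32/5) = 1/(-27/5) = -5/27)
g = -130 (g = -162 + 32 = -130)
g - d(29) = -130 - 1*(-5/27) = -130 + 5/27 = -3505/27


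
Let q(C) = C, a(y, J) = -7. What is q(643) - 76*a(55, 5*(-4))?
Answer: 1175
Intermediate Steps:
q(643) - 76*a(55, 5*(-4)) = 643 - 76*(-7) = 643 - 1*(-532) = 643 + 532 = 1175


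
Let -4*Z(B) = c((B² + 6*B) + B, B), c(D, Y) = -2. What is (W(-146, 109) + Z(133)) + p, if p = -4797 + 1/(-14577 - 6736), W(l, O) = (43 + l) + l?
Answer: -215069485/42626 ≈ -5045.5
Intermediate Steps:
W(l, O) = 43 + 2*l
Z(B) = ½ (Z(B) = -¼*(-2) = ½)
p = -102238462/21313 (p = -4797 + 1/(-21313) = -4797 - 1/21313 = -102238462/21313 ≈ -4797.0)
(W(-146, 109) + Z(133)) + p = ((43 + 2*(-146)) + ½) - 102238462/21313 = ((43 - 292) + ½) - 102238462/21313 = (-249 + ½) - 102238462/21313 = -497/2 - 102238462/21313 = -215069485/42626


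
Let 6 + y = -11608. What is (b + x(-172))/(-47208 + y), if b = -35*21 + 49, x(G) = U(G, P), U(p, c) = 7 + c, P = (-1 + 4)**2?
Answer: 335/29411 ≈ 0.011390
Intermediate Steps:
P = 9 (P = 3**2 = 9)
y = -11614 (y = -6 - 11608 = -11614)
x(G) = 16 (x(G) = 7 + 9 = 16)
b = -686 (b = -735 + 49 = -686)
(b + x(-172))/(-47208 + y) = (-686 + 16)/(-47208 - 11614) = -670/(-58822) = -670*(-1/58822) = 335/29411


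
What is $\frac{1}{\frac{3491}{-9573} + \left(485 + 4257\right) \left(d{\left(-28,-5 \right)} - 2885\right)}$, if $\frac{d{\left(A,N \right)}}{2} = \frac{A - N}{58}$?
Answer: $- \frac{277617}{3799030753447} \approx -7.3076 \cdot 10^{-8}$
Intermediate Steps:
$d{\left(A,N \right)} = - \frac{N}{29} + \frac{A}{29}$ ($d{\left(A,N \right)} = 2 \frac{A - N}{58} = 2 \left(A - N\right) \frac{1}{58} = 2 \left(- \frac{N}{58} + \frac{A}{58}\right) = - \frac{N}{29} + \frac{A}{29}$)
$\frac{1}{\frac{3491}{-9573} + \left(485 + 4257\right) \left(d{\left(-28,-5 \right)} - 2885\right)} = \frac{1}{\frac{3491}{-9573} + \left(485 + 4257\right) \left(\left(\left(- \frac{1}{29}\right) \left(-5\right) + \frac{1}{29} \left(-28\right)\right) - 2885\right)} = \frac{1}{3491 \left(- \frac{1}{9573}\right) + 4742 \left(\left(\frac{5}{29} - \frac{28}{29}\right) - 2885\right)} = \frac{1}{- \frac{3491}{9573} + 4742 \left(- \frac{23}{29} - 2885\right)} = \frac{1}{- \frac{3491}{9573} + 4742 \left(- \frac{83688}{29}\right)} = \frac{1}{- \frac{3491}{9573} - \frac{396848496}{29}} = \frac{1}{- \frac{3799030753447}{277617}} = - \frac{277617}{3799030753447}$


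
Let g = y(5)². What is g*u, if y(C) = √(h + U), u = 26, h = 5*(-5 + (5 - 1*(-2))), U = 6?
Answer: 416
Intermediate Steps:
h = 10 (h = 5*(-5 + (5 + 2)) = 5*(-5 + 7) = 5*2 = 10)
y(C) = 4 (y(C) = √(10 + 6) = √16 = 4)
g = 16 (g = 4² = 16)
g*u = 16*26 = 416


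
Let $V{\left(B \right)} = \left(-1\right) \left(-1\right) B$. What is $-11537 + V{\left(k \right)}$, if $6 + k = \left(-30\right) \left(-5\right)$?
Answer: $-11393$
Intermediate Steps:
$k = 144$ ($k = -6 - -150 = -6 + 150 = 144$)
$V{\left(B \right)} = B$ ($V{\left(B \right)} = 1 B = B$)
$-11537 + V{\left(k \right)} = -11537 + 144 = -11393$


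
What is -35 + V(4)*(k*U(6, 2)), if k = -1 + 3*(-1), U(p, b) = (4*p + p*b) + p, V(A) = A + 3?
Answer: -1211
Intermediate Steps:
V(A) = 3 + A
U(p, b) = 5*p + b*p (U(p, b) = (4*p + b*p) + p = 5*p + b*p)
k = -4 (k = -1 - 3 = -4)
-35 + V(4)*(k*U(6, 2)) = -35 + (3 + 4)*(-24*(5 + 2)) = -35 + 7*(-24*7) = -35 + 7*(-4*42) = -35 + 7*(-168) = -35 - 1176 = -1211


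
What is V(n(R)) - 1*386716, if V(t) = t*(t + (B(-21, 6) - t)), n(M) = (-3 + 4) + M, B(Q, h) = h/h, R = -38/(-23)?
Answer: -8894407/23 ≈ -3.8671e+5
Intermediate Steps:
R = 38/23 (R = -38*(-1/23) = 38/23 ≈ 1.6522)
B(Q, h) = 1
n(M) = 1 + M
V(t) = t (V(t) = t*(t + (1 - t)) = t*1 = t)
V(n(R)) - 1*386716 = (1 + 38/23) - 1*386716 = 61/23 - 386716 = -8894407/23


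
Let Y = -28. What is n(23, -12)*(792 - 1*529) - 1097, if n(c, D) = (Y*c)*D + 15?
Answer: 2035312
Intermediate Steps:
n(c, D) = 15 - 28*D*c (n(c, D) = (-28*c)*D + 15 = -28*D*c + 15 = 15 - 28*D*c)
n(23, -12)*(792 - 1*529) - 1097 = (15 - 28*(-12)*23)*(792 - 1*529) - 1097 = (15 + 7728)*(792 - 529) - 1097 = 7743*263 - 1097 = 2036409 - 1097 = 2035312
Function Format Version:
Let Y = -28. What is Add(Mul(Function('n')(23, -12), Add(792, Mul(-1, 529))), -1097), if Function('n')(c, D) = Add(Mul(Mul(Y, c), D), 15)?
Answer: 2035312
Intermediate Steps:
Function('n')(c, D) = Add(15, Mul(-28, D, c)) (Function('n')(c, D) = Add(Mul(Mul(-28, c), D), 15) = Add(Mul(-28, D, c), 15) = Add(15, Mul(-28, D, c)))
Add(Mul(Function('n')(23, -12), Add(792, Mul(-1, 529))), -1097) = Add(Mul(Add(15, Mul(-28, -12, 23)), Add(792, Mul(-1, 529))), -1097) = Add(Mul(Add(15, 7728), Add(792, -529)), -1097) = Add(Mul(7743, 263), -1097) = Add(2036409, -1097) = 2035312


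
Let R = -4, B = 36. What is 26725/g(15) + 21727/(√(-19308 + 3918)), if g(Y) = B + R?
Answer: 26725/32 - 21727*I*√190/1710 ≈ 835.16 - 175.14*I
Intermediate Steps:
g(Y) = 32 (g(Y) = 36 - 4 = 32)
26725/g(15) + 21727/(√(-19308 + 3918)) = 26725/32 + 21727/(√(-19308 + 3918)) = 26725*(1/32) + 21727/(√(-15390)) = 26725/32 + 21727/((9*I*√190)) = 26725/32 + 21727*(-I*√190/1710) = 26725/32 - 21727*I*√190/1710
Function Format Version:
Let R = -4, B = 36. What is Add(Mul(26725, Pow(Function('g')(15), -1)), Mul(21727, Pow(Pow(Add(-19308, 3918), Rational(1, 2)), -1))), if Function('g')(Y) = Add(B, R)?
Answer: Add(Rational(26725, 32), Mul(Rational(-21727, 1710), I, Pow(190, Rational(1, 2)))) ≈ Add(835.16, Mul(-175.14, I))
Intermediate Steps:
Function('g')(Y) = 32 (Function('g')(Y) = Add(36, -4) = 32)
Add(Mul(26725, Pow(Function('g')(15), -1)), Mul(21727, Pow(Pow(Add(-19308, 3918), Rational(1, 2)), -1))) = Add(Mul(26725, Pow(32, -1)), Mul(21727, Pow(Pow(Add(-19308, 3918), Rational(1, 2)), -1))) = Add(Mul(26725, Rational(1, 32)), Mul(21727, Pow(Pow(-15390, Rational(1, 2)), -1))) = Add(Rational(26725, 32), Mul(21727, Pow(Mul(9, I, Pow(190, Rational(1, 2))), -1))) = Add(Rational(26725, 32), Mul(21727, Mul(Rational(-1, 1710), I, Pow(190, Rational(1, 2))))) = Add(Rational(26725, 32), Mul(Rational(-21727, 1710), I, Pow(190, Rational(1, 2))))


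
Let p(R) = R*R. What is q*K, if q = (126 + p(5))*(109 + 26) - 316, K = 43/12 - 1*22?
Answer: -4435249/12 ≈ -3.6960e+5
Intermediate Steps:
p(R) = R**2
K = -221/12 (K = 43*(1/12) - 22 = 43/12 - 22 = -221/12 ≈ -18.417)
q = 20069 (q = (126 + 5**2)*(109 + 26) - 316 = (126 + 25)*135 - 316 = 151*135 - 316 = 20385 - 316 = 20069)
q*K = 20069*(-221/12) = -4435249/12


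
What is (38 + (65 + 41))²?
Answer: 20736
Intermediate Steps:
(38 + (65 + 41))² = (38 + 106)² = 144² = 20736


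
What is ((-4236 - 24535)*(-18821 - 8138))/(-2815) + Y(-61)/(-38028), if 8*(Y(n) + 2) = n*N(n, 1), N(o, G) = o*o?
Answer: -235966870034581/856390560 ≈ -2.7554e+5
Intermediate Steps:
N(o, G) = o²
Y(n) = -2 + n³/8 (Y(n) = -2 + (n*n²)/8 = -2 + n³/8)
((-4236 - 24535)*(-18821 - 8138))/(-2815) + Y(-61)/(-38028) = ((-4236 - 24535)*(-18821 - 8138))/(-2815) + (-2 + (⅛)*(-61)³)/(-38028) = -28771*(-26959)*(-1/2815) + (-2 + (⅛)*(-226981))*(-1/38028) = 775637389*(-1/2815) + (-2 - 226981/8)*(-1/38028) = -775637389/2815 - 226997/8*(-1/38028) = -775637389/2815 + 226997/304224 = -235966870034581/856390560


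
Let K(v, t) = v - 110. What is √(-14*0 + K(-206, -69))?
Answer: 2*I*√79 ≈ 17.776*I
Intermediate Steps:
K(v, t) = -110 + v
√(-14*0 + K(-206, -69)) = √(-14*0 + (-110 - 206)) = √(0 - 316) = √(-316) = 2*I*√79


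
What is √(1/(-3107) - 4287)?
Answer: I*√41384338970/3107 ≈ 65.475*I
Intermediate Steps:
√(1/(-3107) - 4287) = √(-1/3107 - 4287) = √(-13319710/3107) = I*√41384338970/3107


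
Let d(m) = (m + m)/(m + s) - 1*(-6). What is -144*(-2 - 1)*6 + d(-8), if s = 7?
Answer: 2614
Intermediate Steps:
d(m) = 6 + 2*m/(7 + m) (d(m) = (m + m)/(m + 7) - 1*(-6) = (2*m)/(7 + m) + 6 = 2*m/(7 + m) + 6 = 6 + 2*m/(7 + m))
-144*(-2 - 1)*6 + d(-8) = -144*(-2 - 1)*6 + 2*(21 + 4*(-8))/(7 - 8) = -(-432)*6 + 2*(21 - 32)/(-1) = -144*(-18) + 2*(-1)*(-11) = 2592 + 22 = 2614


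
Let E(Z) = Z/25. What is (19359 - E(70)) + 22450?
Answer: 209031/5 ≈ 41806.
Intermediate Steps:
E(Z) = Z/25 (E(Z) = Z*(1/25) = Z/25)
(19359 - E(70)) + 22450 = (19359 - 70/25) + 22450 = (19359 - 1*14/5) + 22450 = (19359 - 14/5) + 22450 = 96781/5 + 22450 = 209031/5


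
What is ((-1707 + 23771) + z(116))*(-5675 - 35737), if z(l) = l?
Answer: -918518160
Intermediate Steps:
((-1707 + 23771) + z(116))*(-5675 - 35737) = ((-1707 + 23771) + 116)*(-5675 - 35737) = (22064 + 116)*(-41412) = 22180*(-41412) = -918518160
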